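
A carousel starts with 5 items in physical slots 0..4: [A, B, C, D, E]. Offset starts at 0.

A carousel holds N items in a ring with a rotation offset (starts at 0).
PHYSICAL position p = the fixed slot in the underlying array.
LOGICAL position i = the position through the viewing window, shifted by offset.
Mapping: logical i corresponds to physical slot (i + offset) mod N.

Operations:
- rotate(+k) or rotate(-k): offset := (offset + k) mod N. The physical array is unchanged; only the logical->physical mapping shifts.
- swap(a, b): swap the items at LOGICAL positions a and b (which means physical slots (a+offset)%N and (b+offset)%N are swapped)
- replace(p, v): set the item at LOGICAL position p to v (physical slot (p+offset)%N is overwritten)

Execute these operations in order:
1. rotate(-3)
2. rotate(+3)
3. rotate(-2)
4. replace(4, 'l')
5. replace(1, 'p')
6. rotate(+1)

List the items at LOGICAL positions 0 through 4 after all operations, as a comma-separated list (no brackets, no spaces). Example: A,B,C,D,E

After op 1 (rotate(-3)): offset=2, physical=[A,B,C,D,E], logical=[C,D,E,A,B]
After op 2 (rotate(+3)): offset=0, physical=[A,B,C,D,E], logical=[A,B,C,D,E]
After op 3 (rotate(-2)): offset=3, physical=[A,B,C,D,E], logical=[D,E,A,B,C]
After op 4 (replace(4, 'l')): offset=3, physical=[A,B,l,D,E], logical=[D,E,A,B,l]
After op 5 (replace(1, 'p')): offset=3, physical=[A,B,l,D,p], logical=[D,p,A,B,l]
After op 6 (rotate(+1)): offset=4, physical=[A,B,l,D,p], logical=[p,A,B,l,D]

Answer: p,A,B,l,D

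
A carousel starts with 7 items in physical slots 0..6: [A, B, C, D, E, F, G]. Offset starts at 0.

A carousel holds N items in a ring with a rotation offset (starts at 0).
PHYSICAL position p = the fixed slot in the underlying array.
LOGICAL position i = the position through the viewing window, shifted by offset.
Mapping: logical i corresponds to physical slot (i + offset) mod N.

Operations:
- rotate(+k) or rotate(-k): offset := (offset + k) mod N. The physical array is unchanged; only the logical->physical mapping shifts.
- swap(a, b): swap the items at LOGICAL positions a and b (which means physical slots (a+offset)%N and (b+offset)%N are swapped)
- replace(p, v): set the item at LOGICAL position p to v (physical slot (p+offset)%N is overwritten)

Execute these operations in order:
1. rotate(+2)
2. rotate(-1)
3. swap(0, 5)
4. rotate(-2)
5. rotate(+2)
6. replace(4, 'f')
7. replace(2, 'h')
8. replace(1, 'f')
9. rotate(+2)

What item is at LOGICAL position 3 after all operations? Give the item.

After op 1 (rotate(+2)): offset=2, physical=[A,B,C,D,E,F,G], logical=[C,D,E,F,G,A,B]
After op 2 (rotate(-1)): offset=1, physical=[A,B,C,D,E,F,G], logical=[B,C,D,E,F,G,A]
After op 3 (swap(0, 5)): offset=1, physical=[A,G,C,D,E,F,B], logical=[G,C,D,E,F,B,A]
After op 4 (rotate(-2)): offset=6, physical=[A,G,C,D,E,F,B], logical=[B,A,G,C,D,E,F]
After op 5 (rotate(+2)): offset=1, physical=[A,G,C,D,E,F,B], logical=[G,C,D,E,F,B,A]
After op 6 (replace(4, 'f')): offset=1, physical=[A,G,C,D,E,f,B], logical=[G,C,D,E,f,B,A]
After op 7 (replace(2, 'h')): offset=1, physical=[A,G,C,h,E,f,B], logical=[G,C,h,E,f,B,A]
After op 8 (replace(1, 'f')): offset=1, physical=[A,G,f,h,E,f,B], logical=[G,f,h,E,f,B,A]
After op 9 (rotate(+2)): offset=3, physical=[A,G,f,h,E,f,B], logical=[h,E,f,B,A,G,f]

Answer: B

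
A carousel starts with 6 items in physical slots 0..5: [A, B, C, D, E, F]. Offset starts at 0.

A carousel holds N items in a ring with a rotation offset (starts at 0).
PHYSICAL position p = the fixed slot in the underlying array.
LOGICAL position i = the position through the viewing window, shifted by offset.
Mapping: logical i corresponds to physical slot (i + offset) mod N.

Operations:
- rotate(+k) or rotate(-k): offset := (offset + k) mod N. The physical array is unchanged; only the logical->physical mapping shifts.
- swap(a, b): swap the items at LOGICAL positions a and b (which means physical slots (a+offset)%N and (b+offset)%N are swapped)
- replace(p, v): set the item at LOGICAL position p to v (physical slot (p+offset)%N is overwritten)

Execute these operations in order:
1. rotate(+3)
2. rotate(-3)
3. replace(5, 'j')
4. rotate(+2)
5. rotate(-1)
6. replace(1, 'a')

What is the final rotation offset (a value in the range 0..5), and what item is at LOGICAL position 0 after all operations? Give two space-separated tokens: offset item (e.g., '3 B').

Answer: 1 B

Derivation:
After op 1 (rotate(+3)): offset=3, physical=[A,B,C,D,E,F], logical=[D,E,F,A,B,C]
After op 2 (rotate(-3)): offset=0, physical=[A,B,C,D,E,F], logical=[A,B,C,D,E,F]
After op 3 (replace(5, 'j')): offset=0, physical=[A,B,C,D,E,j], logical=[A,B,C,D,E,j]
After op 4 (rotate(+2)): offset=2, physical=[A,B,C,D,E,j], logical=[C,D,E,j,A,B]
After op 5 (rotate(-1)): offset=1, physical=[A,B,C,D,E,j], logical=[B,C,D,E,j,A]
After op 6 (replace(1, 'a')): offset=1, physical=[A,B,a,D,E,j], logical=[B,a,D,E,j,A]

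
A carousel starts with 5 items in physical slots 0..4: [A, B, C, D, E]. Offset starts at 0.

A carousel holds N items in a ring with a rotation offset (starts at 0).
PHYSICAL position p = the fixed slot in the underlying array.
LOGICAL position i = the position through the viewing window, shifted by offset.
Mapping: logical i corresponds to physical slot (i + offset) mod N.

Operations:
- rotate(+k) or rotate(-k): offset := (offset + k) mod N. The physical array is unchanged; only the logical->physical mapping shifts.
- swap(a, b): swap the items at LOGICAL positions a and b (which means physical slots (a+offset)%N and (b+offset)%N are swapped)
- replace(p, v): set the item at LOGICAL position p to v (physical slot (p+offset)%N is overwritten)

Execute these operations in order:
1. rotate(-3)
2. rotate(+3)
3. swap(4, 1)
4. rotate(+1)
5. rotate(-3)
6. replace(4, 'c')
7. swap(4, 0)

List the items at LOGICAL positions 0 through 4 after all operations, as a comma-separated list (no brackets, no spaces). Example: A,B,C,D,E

After op 1 (rotate(-3)): offset=2, physical=[A,B,C,D,E], logical=[C,D,E,A,B]
After op 2 (rotate(+3)): offset=0, physical=[A,B,C,D,E], logical=[A,B,C,D,E]
After op 3 (swap(4, 1)): offset=0, physical=[A,E,C,D,B], logical=[A,E,C,D,B]
After op 4 (rotate(+1)): offset=1, physical=[A,E,C,D,B], logical=[E,C,D,B,A]
After op 5 (rotate(-3)): offset=3, physical=[A,E,C,D,B], logical=[D,B,A,E,C]
After op 6 (replace(4, 'c')): offset=3, physical=[A,E,c,D,B], logical=[D,B,A,E,c]
After op 7 (swap(4, 0)): offset=3, physical=[A,E,D,c,B], logical=[c,B,A,E,D]

Answer: c,B,A,E,D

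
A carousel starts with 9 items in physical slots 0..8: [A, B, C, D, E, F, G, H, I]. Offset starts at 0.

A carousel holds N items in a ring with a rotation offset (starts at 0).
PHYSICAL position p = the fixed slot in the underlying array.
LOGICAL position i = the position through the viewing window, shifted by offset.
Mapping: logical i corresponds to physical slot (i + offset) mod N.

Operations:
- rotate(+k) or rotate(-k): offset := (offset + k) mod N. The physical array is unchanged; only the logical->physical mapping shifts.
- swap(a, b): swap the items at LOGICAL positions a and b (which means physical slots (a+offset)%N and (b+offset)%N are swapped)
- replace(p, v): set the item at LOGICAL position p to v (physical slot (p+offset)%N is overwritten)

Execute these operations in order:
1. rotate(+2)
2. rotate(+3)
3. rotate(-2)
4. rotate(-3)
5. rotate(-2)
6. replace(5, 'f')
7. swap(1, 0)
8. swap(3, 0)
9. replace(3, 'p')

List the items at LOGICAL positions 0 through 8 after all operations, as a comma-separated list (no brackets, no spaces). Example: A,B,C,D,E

After op 1 (rotate(+2)): offset=2, physical=[A,B,C,D,E,F,G,H,I], logical=[C,D,E,F,G,H,I,A,B]
After op 2 (rotate(+3)): offset=5, physical=[A,B,C,D,E,F,G,H,I], logical=[F,G,H,I,A,B,C,D,E]
After op 3 (rotate(-2)): offset=3, physical=[A,B,C,D,E,F,G,H,I], logical=[D,E,F,G,H,I,A,B,C]
After op 4 (rotate(-3)): offset=0, physical=[A,B,C,D,E,F,G,H,I], logical=[A,B,C,D,E,F,G,H,I]
After op 5 (rotate(-2)): offset=7, physical=[A,B,C,D,E,F,G,H,I], logical=[H,I,A,B,C,D,E,F,G]
After op 6 (replace(5, 'f')): offset=7, physical=[A,B,C,f,E,F,G,H,I], logical=[H,I,A,B,C,f,E,F,G]
After op 7 (swap(1, 0)): offset=7, physical=[A,B,C,f,E,F,G,I,H], logical=[I,H,A,B,C,f,E,F,G]
After op 8 (swap(3, 0)): offset=7, physical=[A,I,C,f,E,F,G,B,H], logical=[B,H,A,I,C,f,E,F,G]
After op 9 (replace(3, 'p')): offset=7, physical=[A,p,C,f,E,F,G,B,H], logical=[B,H,A,p,C,f,E,F,G]

Answer: B,H,A,p,C,f,E,F,G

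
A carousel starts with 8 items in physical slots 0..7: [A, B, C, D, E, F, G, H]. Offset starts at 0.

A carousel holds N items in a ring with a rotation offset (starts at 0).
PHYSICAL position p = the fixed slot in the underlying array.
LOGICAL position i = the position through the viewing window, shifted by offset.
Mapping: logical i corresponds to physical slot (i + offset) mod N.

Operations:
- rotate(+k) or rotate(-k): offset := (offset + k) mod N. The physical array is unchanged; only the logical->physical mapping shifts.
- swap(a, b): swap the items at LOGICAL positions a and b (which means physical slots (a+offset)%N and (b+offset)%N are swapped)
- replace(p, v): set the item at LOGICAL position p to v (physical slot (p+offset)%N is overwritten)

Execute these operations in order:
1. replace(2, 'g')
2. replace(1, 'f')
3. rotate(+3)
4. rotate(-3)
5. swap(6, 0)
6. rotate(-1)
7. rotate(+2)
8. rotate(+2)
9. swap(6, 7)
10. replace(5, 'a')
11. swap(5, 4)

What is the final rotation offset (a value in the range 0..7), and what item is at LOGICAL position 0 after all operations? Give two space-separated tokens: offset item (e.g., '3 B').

Answer: 3 D

Derivation:
After op 1 (replace(2, 'g')): offset=0, physical=[A,B,g,D,E,F,G,H], logical=[A,B,g,D,E,F,G,H]
After op 2 (replace(1, 'f')): offset=0, physical=[A,f,g,D,E,F,G,H], logical=[A,f,g,D,E,F,G,H]
After op 3 (rotate(+3)): offset=3, physical=[A,f,g,D,E,F,G,H], logical=[D,E,F,G,H,A,f,g]
After op 4 (rotate(-3)): offset=0, physical=[A,f,g,D,E,F,G,H], logical=[A,f,g,D,E,F,G,H]
After op 5 (swap(6, 0)): offset=0, physical=[G,f,g,D,E,F,A,H], logical=[G,f,g,D,E,F,A,H]
After op 6 (rotate(-1)): offset=7, physical=[G,f,g,D,E,F,A,H], logical=[H,G,f,g,D,E,F,A]
After op 7 (rotate(+2)): offset=1, physical=[G,f,g,D,E,F,A,H], logical=[f,g,D,E,F,A,H,G]
After op 8 (rotate(+2)): offset=3, physical=[G,f,g,D,E,F,A,H], logical=[D,E,F,A,H,G,f,g]
After op 9 (swap(6, 7)): offset=3, physical=[G,g,f,D,E,F,A,H], logical=[D,E,F,A,H,G,g,f]
After op 10 (replace(5, 'a')): offset=3, physical=[a,g,f,D,E,F,A,H], logical=[D,E,F,A,H,a,g,f]
After op 11 (swap(5, 4)): offset=3, physical=[H,g,f,D,E,F,A,a], logical=[D,E,F,A,a,H,g,f]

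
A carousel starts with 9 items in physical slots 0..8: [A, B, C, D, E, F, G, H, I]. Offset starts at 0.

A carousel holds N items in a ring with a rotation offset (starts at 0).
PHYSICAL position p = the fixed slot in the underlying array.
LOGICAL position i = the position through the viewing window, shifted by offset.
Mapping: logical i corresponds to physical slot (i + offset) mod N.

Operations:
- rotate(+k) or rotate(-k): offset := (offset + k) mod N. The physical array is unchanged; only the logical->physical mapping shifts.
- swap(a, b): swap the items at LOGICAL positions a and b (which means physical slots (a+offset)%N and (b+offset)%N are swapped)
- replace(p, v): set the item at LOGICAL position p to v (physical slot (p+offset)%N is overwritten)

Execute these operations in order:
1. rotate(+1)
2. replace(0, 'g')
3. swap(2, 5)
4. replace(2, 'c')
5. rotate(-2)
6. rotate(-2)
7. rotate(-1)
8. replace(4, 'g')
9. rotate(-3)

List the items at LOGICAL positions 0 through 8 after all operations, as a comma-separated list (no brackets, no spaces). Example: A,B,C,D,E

After op 1 (rotate(+1)): offset=1, physical=[A,B,C,D,E,F,G,H,I], logical=[B,C,D,E,F,G,H,I,A]
After op 2 (replace(0, 'g')): offset=1, physical=[A,g,C,D,E,F,G,H,I], logical=[g,C,D,E,F,G,H,I,A]
After op 3 (swap(2, 5)): offset=1, physical=[A,g,C,G,E,F,D,H,I], logical=[g,C,G,E,F,D,H,I,A]
After op 4 (replace(2, 'c')): offset=1, physical=[A,g,C,c,E,F,D,H,I], logical=[g,C,c,E,F,D,H,I,A]
After op 5 (rotate(-2)): offset=8, physical=[A,g,C,c,E,F,D,H,I], logical=[I,A,g,C,c,E,F,D,H]
After op 6 (rotate(-2)): offset=6, physical=[A,g,C,c,E,F,D,H,I], logical=[D,H,I,A,g,C,c,E,F]
After op 7 (rotate(-1)): offset=5, physical=[A,g,C,c,E,F,D,H,I], logical=[F,D,H,I,A,g,C,c,E]
After op 8 (replace(4, 'g')): offset=5, physical=[g,g,C,c,E,F,D,H,I], logical=[F,D,H,I,g,g,C,c,E]
After op 9 (rotate(-3)): offset=2, physical=[g,g,C,c,E,F,D,H,I], logical=[C,c,E,F,D,H,I,g,g]

Answer: C,c,E,F,D,H,I,g,g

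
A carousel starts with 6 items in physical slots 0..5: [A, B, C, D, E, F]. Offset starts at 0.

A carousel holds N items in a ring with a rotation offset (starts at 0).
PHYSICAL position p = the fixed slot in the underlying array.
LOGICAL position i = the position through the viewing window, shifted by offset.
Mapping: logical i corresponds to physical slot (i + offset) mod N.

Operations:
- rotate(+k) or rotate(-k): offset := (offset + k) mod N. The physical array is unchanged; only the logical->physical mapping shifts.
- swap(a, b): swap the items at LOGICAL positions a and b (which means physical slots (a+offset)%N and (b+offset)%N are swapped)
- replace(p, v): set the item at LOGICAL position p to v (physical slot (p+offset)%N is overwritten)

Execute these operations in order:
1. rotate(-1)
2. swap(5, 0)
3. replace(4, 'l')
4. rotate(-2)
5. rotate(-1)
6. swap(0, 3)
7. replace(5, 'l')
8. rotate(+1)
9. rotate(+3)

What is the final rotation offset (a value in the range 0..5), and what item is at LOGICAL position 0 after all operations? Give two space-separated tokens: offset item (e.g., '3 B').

After op 1 (rotate(-1)): offset=5, physical=[A,B,C,D,E,F], logical=[F,A,B,C,D,E]
After op 2 (swap(5, 0)): offset=5, physical=[A,B,C,D,F,E], logical=[E,A,B,C,D,F]
After op 3 (replace(4, 'l')): offset=5, physical=[A,B,C,l,F,E], logical=[E,A,B,C,l,F]
After op 4 (rotate(-2)): offset=3, physical=[A,B,C,l,F,E], logical=[l,F,E,A,B,C]
After op 5 (rotate(-1)): offset=2, physical=[A,B,C,l,F,E], logical=[C,l,F,E,A,B]
After op 6 (swap(0, 3)): offset=2, physical=[A,B,E,l,F,C], logical=[E,l,F,C,A,B]
After op 7 (replace(5, 'l')): offset=2, physical=[A,l,E,l,F,C], logical=[E,l,F,C,A,l]
After op 8 (rotate(+1)): offset=3, physical=[A,l,E,l,F,C], logical=[l,F,C,A,l,E]
After op 9 (rotate(+3)): offset=0, physical=[A,l,E,l,F,C], logical=[A,l,E,l,F,C]

Answer: 0 A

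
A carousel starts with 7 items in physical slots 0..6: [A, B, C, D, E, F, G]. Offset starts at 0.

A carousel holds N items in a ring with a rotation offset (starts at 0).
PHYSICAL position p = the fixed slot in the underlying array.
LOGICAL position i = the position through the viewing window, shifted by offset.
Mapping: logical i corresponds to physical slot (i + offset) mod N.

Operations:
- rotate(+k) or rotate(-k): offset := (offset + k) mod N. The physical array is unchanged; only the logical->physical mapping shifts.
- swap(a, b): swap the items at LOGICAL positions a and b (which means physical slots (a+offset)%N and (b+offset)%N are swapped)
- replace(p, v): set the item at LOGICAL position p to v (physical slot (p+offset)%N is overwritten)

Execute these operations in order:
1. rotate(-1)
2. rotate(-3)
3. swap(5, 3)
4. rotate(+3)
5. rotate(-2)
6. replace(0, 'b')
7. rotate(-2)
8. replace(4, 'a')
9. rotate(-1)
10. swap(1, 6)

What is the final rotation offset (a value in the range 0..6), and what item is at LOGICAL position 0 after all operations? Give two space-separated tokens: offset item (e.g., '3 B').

Answer: 1 G

Derivation:
After op 1 (rotate(-1)): offset=6, physical=[A,B,C,D,E,F,G], logical=[G,A,B,C,D,E,F]
After op 2 (rotate(-3)): offset=3, physical=[A,B,C,D,E,F,G], logical=[D,E,F,G,A,B,C]
After op 3 (swap(5, 3)): offset=3, physical=[A,G,C,D,E,F,B], logical=[D,E,F,B,A,G,C]
After op 4 (rotate(+3)): offset=6, physical=[A,G,C,D,E,F,B], logical=[B,A,G,C,D,E,F]
After op 5 (rotate(-2)): offset=4, physical=[A,G,C,D,E,F,B], logical=[E,F,B,A,G,C,D]
After op 6 (replace(0, 'b')): offset=4, physical=[A,G,C,D,b,F,B], logical=[b,F,B,A,G,C,D]
After op 7 (rotate(-2)): offset=2, physical=[A,G,C,D,b,F,B], logical=[C,D,b,F,B,A,G]
After op 8 (replace(4, 'a')): offset=2, physical=[A,G,C,D,b,F,a], logical=[C,D,b,F,a,A,G]
After op 9 (rotate(-1)): offset=1, physical=[A,G,C,D,b,F,a], logical=[G,C,D,b,F,a,A]
After op 10 (swap(1, 6)): offset=1, physical=[C,G,A,D,b,F,a], logical=[G,A,D,b,F,a,C]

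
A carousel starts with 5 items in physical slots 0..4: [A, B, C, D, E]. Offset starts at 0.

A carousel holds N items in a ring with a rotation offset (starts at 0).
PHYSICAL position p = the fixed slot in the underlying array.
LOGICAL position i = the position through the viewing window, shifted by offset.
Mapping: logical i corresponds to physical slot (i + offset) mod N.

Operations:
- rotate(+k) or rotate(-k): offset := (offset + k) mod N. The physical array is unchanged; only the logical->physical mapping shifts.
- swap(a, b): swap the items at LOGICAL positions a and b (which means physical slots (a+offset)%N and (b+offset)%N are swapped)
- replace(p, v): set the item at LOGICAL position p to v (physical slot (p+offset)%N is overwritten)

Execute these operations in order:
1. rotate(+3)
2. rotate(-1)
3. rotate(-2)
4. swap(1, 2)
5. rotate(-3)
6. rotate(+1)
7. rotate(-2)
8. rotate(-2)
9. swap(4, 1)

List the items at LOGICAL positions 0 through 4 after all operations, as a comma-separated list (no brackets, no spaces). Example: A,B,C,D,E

After op 1 (rotate(+3)): offset=3, physical=[A,B,C,D,E], logical=[D,E,A,B,C]
After op 2 (rotate(-1)): offset=2, physical=[A,B,C,D,E], logical=[C,D,E,A,B]
After op 3 (rotate(-2)): offset=0, physical=[A,B,C,D,E], logical=[A,B,C,D,E]
After op 4 (swap(1, 2)): offset=0, physical=[A,C,B,D,E], logical=[A,C,B,D,E]
After op 5 (rotate(-3)): offset=2, physical=[A,C,B,D,E], logical=[B,D,E,A,C]
After op 6 (rotate(+1)): offset=3, physical=[A,C,B,D,E], logical=[D,E,A,C,B]
After op 7 (rotate(-2)): offset=1, physical=[A,C,B,D,E], logical=[C,B,D,E,A]
After op 8 (rotate(-2)): offset=4, physical=[A,C,B,D,E], logical=[E,A,C,B,D]
After op 9 (swap(4, 1)): offset=4, physical=[D,C,B,A,E], logical=[E,D,C,B,A]

Answer: E,D,C,B,A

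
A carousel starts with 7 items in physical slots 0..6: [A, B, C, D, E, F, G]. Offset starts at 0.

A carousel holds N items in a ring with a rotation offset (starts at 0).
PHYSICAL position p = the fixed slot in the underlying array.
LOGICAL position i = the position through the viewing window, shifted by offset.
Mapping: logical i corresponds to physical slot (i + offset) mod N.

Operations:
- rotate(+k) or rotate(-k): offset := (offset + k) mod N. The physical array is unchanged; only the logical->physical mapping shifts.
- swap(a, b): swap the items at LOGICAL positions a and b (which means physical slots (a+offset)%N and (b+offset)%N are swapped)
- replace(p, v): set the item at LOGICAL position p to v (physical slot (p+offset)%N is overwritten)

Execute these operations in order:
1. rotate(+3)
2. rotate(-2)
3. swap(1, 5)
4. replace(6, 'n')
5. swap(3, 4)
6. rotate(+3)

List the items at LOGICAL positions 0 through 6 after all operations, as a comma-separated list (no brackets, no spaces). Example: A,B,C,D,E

After op 1 (rotate(+3)): offset=3, physical=[A,B,C,D,E,F,G], logical=[D,E,F,G,A,B,C]
After op 2 (rotate(-2)): offset=1, physical=[A,B,C,D,E,F,G], logical=[B,C,D,E,F,G,A]
After op 3 (swap(1, 5)): offset=1, physical=[A,B,G,D,E,F,C], logical=[B,G,D,E,F,C,A]
After op 4 (replace(6, 'n')): offset=1, physical=[n,B,G,D,E,F,C], logical=[B,G,D,E,F,C,n]
After op 5 (swap(3, 4)): offset=1, physical=[n,B,G,D,F,E,C], logical=[B,G,D,F,E,C,n]
After op 6 (rotate(+3)): offset=4, physical=[n,B,G,D,F,E,C], logical=[F,E,C,n,B,G,D]

Answer: F,E,C,n,B,G,D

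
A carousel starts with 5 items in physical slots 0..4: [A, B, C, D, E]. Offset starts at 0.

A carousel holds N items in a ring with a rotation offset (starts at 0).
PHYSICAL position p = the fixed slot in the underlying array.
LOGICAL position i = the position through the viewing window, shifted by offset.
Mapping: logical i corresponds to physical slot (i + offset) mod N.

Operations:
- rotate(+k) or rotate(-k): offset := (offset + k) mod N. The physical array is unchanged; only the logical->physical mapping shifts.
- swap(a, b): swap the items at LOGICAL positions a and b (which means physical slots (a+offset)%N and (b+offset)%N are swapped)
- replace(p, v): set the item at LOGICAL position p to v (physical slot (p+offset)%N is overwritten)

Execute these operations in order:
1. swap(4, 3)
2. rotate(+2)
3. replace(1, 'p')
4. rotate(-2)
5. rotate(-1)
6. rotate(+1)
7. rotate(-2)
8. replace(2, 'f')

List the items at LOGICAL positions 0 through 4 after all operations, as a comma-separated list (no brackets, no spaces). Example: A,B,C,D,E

After op 1 (swap(4, 3)): offset=0, physical=[A,B,C,E,D], logical=[A,B,C,E,D]
After op 2 (rotate(+2)): offset=2, physical=[A,B,C,E,D], logical=[C,E,D,A,B]
After op 3 (replace(1, 'p')): offset=2, physical=[A,B,C,p,D], logical=[C,p,D,A,B]
After op 4 (rotate(-2)): offset=0, physical=[A,B,C,p,D], logical=[A,B,C,p,D]
After op 5 (rotate(-1)): offset=4, physical=[A,B,C,p,D], logical=[D,A,B,C,p]
After op 6 (rotate(+1)): offset=0, physical=[A,B,C,p,D], logical=[A,B,C,p,D]
After op 7 (rotate(-2)): offset=3, physical=[A,B,C,p,D], logical=[p,D,A,B,C]
After op 8 (replace(2, 'f')): offset=3, physical=[f,B,C,p,D], logical=[p,D,f,B,C]

Answer: p,D,f,B,C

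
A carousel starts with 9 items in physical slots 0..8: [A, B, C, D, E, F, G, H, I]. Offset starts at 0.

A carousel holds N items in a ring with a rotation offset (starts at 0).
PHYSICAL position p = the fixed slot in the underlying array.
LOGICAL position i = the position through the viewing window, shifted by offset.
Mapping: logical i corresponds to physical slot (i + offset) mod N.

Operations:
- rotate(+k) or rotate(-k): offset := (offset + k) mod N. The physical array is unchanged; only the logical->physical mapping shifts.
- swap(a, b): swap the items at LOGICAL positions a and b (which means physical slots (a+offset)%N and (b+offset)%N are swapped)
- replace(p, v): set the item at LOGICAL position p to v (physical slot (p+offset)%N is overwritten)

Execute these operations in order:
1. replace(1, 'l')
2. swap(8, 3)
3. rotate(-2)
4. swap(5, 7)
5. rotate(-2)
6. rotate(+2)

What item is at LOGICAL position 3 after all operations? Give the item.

Answer: l

Derivation:
After op 1 (replace(1, 'l')): offset=0, physical=[A,l,C,D,E,F,G,H,I], logical=[A,l,C,D,E,F,G,H,I]
After op 2 (swap(8, 3)): offset=0, physical=[A,l,C,I,E,F,G,H,D], logical=[A,l,C,I,E,F,G,H,D]
After op 3 (rotate(-2)): offset=7, physical=[A,l,C,I,E,F,G,H,D], logical=[H,D,A,l,C,I,E,F,G]
After op 4 (swap(5, 7)): offset=7, physical=[A,l,C,F,E,I,G,H,D], logical=[H,D,A,l,C,F,E,I,G]
After op 5 (rotate(-2)): offset=5, physical=[A,l,C,F,E,I,G,H,D], logical=[I,G,H,D,A,l,C,F,E]
After op 6 (rotate(+2)): offset=7, physical=[A,l,C,F,E,I,G,H,D], logical=[H,D,A,l,C,F,E,I,G]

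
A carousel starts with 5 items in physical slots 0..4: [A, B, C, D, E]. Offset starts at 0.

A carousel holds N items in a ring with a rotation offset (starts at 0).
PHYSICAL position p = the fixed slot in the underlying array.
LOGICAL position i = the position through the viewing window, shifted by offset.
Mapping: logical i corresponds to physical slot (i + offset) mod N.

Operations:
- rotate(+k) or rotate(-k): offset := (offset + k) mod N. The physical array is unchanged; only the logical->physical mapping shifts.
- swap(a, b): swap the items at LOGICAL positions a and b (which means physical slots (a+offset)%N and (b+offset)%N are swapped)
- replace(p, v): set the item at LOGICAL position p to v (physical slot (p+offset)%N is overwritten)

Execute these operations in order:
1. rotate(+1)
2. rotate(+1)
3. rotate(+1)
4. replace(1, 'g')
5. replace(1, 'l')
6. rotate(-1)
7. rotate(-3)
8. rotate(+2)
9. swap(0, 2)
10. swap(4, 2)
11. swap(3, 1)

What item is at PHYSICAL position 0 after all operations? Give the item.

After op 1 (rotate(+1)): offset=1, physical=[A,B,C,D,E], logical=[B,C,D,E,A]
After op 2 (rotate(+1)): offset=2, physical=[A,B,C,D,E], logical=[C,D,E,A,B]
After op 3 (rotate(+1)): offset=3, physical=[A,B,C,D,E], logical=[D,E,A,B,C]
After op 4 (replace(1, 'g')): offset=3, physical=[A,B,C,D,g], logical=[D,g,A,B,C]
After op 5 (replace(1, 'l')): offset=3, physical=[A,B,C,D,l], logical=[D,l,A,B,C]
After op 6 (rotate(-1)): offset=2, physical=[A,B,C,D,l], logical=[C,D,l,A,B]
After op 7 (rotate(-3)): offset=4, physical=[A,B,C,D,l], logical=[l,A,B,C,D]
After op 8 (rotate(+2)): offset=1, physical=[A,B,C,D,l], logical=[B,C,D,l,A]
After op 9 (swap(0, 2)): offset=1, physical=[A,D,C,B,l], logical=[D,C,B,l,A]
After op 10 (swap(4, 2)): offset=1, physical=[B,D,C,A,l], logical=[D,C,A,l,B]
After op 11 (swap(3, 1)): offset=1, physical=[B,D,l,A,C], logical=[D,l,A,C,B]

Answer: B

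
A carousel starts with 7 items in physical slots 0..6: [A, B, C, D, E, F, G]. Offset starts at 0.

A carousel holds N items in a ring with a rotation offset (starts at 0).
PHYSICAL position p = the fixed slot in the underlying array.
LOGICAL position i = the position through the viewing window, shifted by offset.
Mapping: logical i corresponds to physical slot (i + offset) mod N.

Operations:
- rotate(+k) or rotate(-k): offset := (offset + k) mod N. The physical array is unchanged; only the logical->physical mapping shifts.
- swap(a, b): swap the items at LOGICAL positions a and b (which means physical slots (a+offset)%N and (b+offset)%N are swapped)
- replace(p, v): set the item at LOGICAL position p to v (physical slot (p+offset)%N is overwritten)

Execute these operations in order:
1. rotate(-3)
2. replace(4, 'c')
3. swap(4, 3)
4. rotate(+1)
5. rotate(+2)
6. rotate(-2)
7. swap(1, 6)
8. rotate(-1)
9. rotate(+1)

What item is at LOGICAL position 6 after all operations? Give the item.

Answer: G

Derivation:
After op 1 (rotate(-3)): offset=4, physical=[A,B,C,D,E,F,G], logical=[E,F,G,A,B,C,D]
After op 2 (replace(4, 'c')): offset=4, physical=[A,c,C,D,E,F,G], logical=[E,F,G,A,c,C,D]
After op 3 (swap(4, 3)): offset=4, physical=[c,A,C,D,E,F,G], logical=[E,F,G,c,A,C,D]
After op 4 (rotate(+1)): offset=5, physical=[c,A,C,D,E,F,G], logical=[F,G,c,A,C,D,E]
After op 5 (rotate(+2)): offset=0, physical=[c,A,C,D,E,F,G], logical=[c,A,C,D,E,F,G]
After op 6 (rotate(-2)): offset=5, physical=[c,A,C,D,E,F,G], logical=[F,G,c,A,C,D,E]
After op 7 (swap(1, 6)): offset=5, physical=[c,A,C,D,G,F,E], logical=[F,E,c,A,C,D,G]
After op 8 (rotate(-1)): offset=4, physical=[c,A,C,D,G,F,E], logical=[G,F,E,c,A,C,D]
After op 9 (rotate(+1)): offset=5, physical=[c,A,C,D,G,F,E], logical=[F,E,c,A,C,D,G]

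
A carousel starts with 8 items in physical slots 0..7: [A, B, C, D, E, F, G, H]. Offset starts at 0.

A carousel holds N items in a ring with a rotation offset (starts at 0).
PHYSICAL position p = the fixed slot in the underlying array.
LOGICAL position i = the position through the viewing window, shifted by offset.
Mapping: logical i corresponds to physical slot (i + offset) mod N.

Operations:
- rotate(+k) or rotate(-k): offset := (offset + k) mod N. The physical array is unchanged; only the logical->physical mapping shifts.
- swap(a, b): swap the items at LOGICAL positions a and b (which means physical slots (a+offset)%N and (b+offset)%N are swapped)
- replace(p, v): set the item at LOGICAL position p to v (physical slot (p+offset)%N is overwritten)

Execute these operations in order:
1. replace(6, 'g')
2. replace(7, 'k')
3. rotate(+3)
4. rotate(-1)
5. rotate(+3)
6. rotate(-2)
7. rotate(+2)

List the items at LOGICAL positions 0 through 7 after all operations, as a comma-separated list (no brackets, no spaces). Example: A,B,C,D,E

Answer: F,g,k,A,B,C,D,E

Derivation:
After op 1 (replace(6, 'g')): offset=0, physical=[A,B,C,D,E,F,g,H], logical=[A,B,C,D,E,F,g,H]
After op 2 (replace(7, 'k')): offset=0, physical=[A,B,C,D,E,F,g,k], logical=[A,B,C,D,E,F,g,k]
After op 3 (rotate(+3)): offset=3, physical=[A,B,C,D,E,F,g,k], logical=[D,E,F,g,k,A,B,C]
After op 4 (rotate(-1)): offset=2, physical=[A,B,C,D,E,F,g,k], logical=[C,D,E,F,g,k,A,B]
After op 5 (rotate(+3)): offset=5, physical=[A,B,C,D,E,F,g,k], logical=[F,g,k,A,B,C,D,E]
After op 6 (rotate(-2)): offset=3, physical=[A,B,C,D,E,F,g,k], logical=[D,E,F,g,k,A,B,C]
After op 7 (rotate(+2)): offset=5, physical=[A,B,C,D,E,F,g,k], logical=[F,g,k,A,B,C,D,E]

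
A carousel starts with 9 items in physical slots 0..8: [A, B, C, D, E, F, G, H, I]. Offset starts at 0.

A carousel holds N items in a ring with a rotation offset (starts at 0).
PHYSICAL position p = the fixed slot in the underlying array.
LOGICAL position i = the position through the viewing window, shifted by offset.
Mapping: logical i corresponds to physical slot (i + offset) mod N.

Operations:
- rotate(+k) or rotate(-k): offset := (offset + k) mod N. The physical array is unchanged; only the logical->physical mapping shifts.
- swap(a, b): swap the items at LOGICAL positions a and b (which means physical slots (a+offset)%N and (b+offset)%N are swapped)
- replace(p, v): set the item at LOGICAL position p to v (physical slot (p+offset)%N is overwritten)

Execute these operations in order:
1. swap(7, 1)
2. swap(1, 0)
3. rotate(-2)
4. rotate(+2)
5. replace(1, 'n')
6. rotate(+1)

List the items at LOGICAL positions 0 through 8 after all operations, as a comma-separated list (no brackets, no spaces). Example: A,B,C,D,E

After op 1 (swap(7, 1)): offset=0, physical=[A,H,C,D,E,F,G,B,I], logical=[A,H,C,D,E,F,G,B,I]
After op 2 (swap(1, 0)): offset=0, physical=[H,A,C,D,E,F,G,B,I], logical=[H,A,C,D,E,F,G,B,I]
After op 3 (rotate(-2)): offset=7, physical=[H,A,C,D,E,F,G,B,I], logical=[B,I,H,A,C,D,E,F,G]
After op 4 (rotate(+2)): offset=0, physical=[H,A,C,D,E,F,G,B,I], logical=[H,A,C,D,E,F,G,B,I]
After op 5 (replace(1, 'n')): offset=0, physical=[H,n,C,D,E,F,G,B,I], logical=[H,n,C,D,E,F,G,B,I]
After op 6 (rotate(+1)): offset=1, physical=[H,n,C,D,E,F,G,B,I], logical=[n,C,D,E,F,G,B,I,H]

Answer: n,C,D,E,F,G,B,I,H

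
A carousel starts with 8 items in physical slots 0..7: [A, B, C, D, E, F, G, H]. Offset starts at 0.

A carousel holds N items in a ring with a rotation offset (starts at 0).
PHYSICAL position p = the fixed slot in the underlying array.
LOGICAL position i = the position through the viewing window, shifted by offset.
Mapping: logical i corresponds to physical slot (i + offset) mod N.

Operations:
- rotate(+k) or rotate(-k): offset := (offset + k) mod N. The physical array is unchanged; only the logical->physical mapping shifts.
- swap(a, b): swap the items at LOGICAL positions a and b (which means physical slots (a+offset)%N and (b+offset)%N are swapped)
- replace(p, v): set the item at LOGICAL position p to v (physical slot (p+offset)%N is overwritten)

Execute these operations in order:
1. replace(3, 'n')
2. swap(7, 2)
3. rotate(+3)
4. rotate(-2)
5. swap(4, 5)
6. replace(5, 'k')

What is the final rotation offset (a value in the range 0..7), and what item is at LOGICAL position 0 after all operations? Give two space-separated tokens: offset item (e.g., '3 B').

Answer: 1 B

Derivation:
After op 1 (replace(3, 'n')): offset=0, physical=[A,B,C,n,E,F,G,H], logical=[A,B,C,n,E,F,G,H]
After op 2 (swap(7, 2)): offset=0, physical=[A,B,H,n,E,F,G,C], logical=[A,B,H,n,E,F,G,C]
After op 3 (rotate(+3)): offset=3, physical=[A,B,H,n,E,F,G,C], logical=[n,E,F,G,C,A,B,H]
After op 4 (rotate(-2)): offset=1, physical=[A,B,H,n,E,F,G,C], logical=[B,H,n,E,F,G,C,A]
After op 5 (swap(4, 5)): offset=1, physical=[A,B,H,n,E,G,F,C], logical=[B,H,n,E,G,F,C,A]
After op 6 (replace(5, 'k')): offset=1, physical=[A,B,H,n,E,G,k,C], logical=[B,H,n,E,G,k,C,A]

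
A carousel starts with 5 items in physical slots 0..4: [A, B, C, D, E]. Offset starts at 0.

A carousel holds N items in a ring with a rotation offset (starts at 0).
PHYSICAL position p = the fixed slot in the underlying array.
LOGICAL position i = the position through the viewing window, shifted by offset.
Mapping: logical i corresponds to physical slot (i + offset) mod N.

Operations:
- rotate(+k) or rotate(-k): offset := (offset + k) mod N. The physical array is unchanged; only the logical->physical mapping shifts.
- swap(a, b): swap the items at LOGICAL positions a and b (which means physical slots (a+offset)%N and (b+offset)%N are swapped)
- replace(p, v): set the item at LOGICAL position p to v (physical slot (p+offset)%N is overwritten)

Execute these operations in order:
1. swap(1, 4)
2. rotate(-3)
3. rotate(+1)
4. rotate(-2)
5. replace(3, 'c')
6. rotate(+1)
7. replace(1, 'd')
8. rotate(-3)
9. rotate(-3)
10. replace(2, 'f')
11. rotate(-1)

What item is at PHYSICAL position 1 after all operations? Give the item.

After op 1 (swap(1, 4)): offset=0, physical=[A,E,C,D,B], logical=[A,E,C,D,B]
After op 2 (rotate(-3)): offset=2, physical=[A,E,C,D,B], logical=[C,D,B,A,E]
After op 3 (rotate(+1)): offset=3, physical=[A,E,C,D,B], logical=[D,B,A,E,C]
After op 4 (rotate(-2)): offset=1, physical=[A,E,C,D,B], logical=[E,C,D,B,A]
After op 5 (replace(3, 'c')): offset=1, physical=[A,E,C,D,c], logical=[E,C,D,c,A]
After op 6 (rotate(+1)): offset=2, physical=[A,E,C,D,c], logical=[C,D,c,A,E]
After op 7 (replace(1, 'd')): offset=2, physical=[A,E,C,d,c], logical=[C,d,c,A,E]
After op 8 (rotate(-3)): offset=4, physical=[A,E,C,d,c], logical=[c,A,E,C,d]
After op 9 (rotate(-3)): offset=1, physical=[A,E,C,d,c], logical=[E,C,d,c,A]
After op 10 (replace(2, 'f')): offset=1, physical=[A,E,C,f,c], logical=[E,C,f,c,A]
After op 11 (rotate(-1)): offset=0, physical=[A,E,C,f,c], logical=[A,E,C,f,c]

Answer: E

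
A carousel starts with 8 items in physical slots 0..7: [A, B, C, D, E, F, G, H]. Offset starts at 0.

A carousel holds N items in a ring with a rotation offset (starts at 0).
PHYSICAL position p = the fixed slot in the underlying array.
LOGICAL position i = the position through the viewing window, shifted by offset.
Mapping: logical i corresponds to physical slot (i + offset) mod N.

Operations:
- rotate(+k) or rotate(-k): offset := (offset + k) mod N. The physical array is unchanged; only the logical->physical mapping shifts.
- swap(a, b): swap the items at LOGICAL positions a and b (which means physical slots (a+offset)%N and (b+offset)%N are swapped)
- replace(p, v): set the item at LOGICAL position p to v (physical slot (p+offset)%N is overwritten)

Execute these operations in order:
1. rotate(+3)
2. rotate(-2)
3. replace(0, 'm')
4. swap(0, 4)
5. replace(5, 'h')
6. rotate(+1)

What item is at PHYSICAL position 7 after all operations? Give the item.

Answer: H

Derivation:
After op 1 (rotate(+3)): offset=3, physical=[A,B,C,D,E,F,G,H], logical=[D,E,F,G,H,A,B,C]
After op 2 (rotate(-2)): offset=1, physical=[A,B,C,D,E,F,G,H], logical=[B,C,D,E,F,G,H,A]
After op 3 (replace(0, 'm')): offset=1, physical=[A,m,C,D,E,F,G,H], logical=[m,C,D,E,F,G,H,A]
After op 4 (swap(0, 4)): offset=1, physical=[A,F,C,D,E,m,G,H], logical=[F,C,D,E,m,G,H,A]
After op 5 (replace(5, 'h')): offset=1, physical=[A,F,C,D,E,m,h,H], logical=[F,C,D,E,m,h,H,A]
After op 6 (rotate(+1)): offset=2, physical=[A,F,C,D,E,m,h,H], logical=[C,D,E,m,h,H,A,F]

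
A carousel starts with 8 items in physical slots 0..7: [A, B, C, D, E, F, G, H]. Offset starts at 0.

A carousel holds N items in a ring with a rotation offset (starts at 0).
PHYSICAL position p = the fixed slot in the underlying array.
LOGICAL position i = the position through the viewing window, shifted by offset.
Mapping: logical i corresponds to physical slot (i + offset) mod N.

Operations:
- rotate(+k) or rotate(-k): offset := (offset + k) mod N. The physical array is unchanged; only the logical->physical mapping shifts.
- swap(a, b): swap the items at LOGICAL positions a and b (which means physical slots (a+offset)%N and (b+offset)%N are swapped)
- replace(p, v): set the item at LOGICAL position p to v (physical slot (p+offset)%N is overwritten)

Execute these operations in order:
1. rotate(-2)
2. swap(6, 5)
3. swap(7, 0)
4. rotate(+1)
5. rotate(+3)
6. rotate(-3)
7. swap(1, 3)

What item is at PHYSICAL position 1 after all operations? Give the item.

Answer: B

Derivation:
After op 1 (rotate(-2)): offset=6, physical=[A,B,C,D,E,F,G,H], logical=[G,H,A,B,C,D,E,F]
After op 2 (swap(6, 5)): offset=6, physical=[A,B,C,E,D,F,G,H], logical=[G,H,A,B,C,E,D,F]
After op 3 (swap(7, 0)): offset=6, physical=[A,B,C,E,D,G,F,H], logical=[F,H,A,B,C,E,D,G]
After op 4 (rotate(+1)): offset=7, physical=[A,B,C,E,D,G,F,H], logical=[H,A,B,C,E,D,G,F]
After op 5 (rotate(+3)): offset=2, physical=[A,B,C,E,D,G,F,H], logical=[C,E,D,G,F,H,A,B]
After op 6 (rotate(-3)): offset=7, physical=[A,B,C,E,D,G,F,H], logical=[H,A,B,C,E,D,G,F]
After op 7 (swap(1, 3)): offset=7, physical=[C,B,A,E,D,G,F,H], logical=[H,C,B,A,E,D,G,F]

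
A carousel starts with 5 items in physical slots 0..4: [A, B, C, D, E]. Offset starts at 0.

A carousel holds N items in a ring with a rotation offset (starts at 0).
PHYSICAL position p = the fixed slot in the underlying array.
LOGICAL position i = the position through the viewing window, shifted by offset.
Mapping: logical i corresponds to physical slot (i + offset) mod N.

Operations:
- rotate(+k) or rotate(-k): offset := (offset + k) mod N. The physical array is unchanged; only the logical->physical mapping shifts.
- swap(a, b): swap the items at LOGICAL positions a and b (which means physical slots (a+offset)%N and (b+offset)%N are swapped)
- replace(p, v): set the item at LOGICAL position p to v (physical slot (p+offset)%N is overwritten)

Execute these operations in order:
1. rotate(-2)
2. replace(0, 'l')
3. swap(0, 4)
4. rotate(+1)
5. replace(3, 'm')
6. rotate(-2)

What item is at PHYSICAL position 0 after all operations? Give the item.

Answer: A

Derivation:
After op 1 (rotate(-2)): offset=3, physical=[A,B,C,D,E], logical=[D,E,A,B,C]
After op 2 (replace(0, 'l')): offset=3, physical=[A,B,C,l,E], logical=[l,E,A,B,C]
After op 3 (swap(0, 4)): offset=3, physical=[A,B,l,C,E], logical=[C,E,A,B,l]
After op 4 (rotate(+1)): offset=4, physical=[A,B,l,C,E], logical=[E,A,B,l,C]
After op 5 (replace(3, 'm')): offset=4, physical=[A,B,m,C,E], logical=[E,A,B,m,C]
After op 6 (rotate(-2)): offset=2, physical=[A,B,m,C,E], logical=[m,C,E,A,B]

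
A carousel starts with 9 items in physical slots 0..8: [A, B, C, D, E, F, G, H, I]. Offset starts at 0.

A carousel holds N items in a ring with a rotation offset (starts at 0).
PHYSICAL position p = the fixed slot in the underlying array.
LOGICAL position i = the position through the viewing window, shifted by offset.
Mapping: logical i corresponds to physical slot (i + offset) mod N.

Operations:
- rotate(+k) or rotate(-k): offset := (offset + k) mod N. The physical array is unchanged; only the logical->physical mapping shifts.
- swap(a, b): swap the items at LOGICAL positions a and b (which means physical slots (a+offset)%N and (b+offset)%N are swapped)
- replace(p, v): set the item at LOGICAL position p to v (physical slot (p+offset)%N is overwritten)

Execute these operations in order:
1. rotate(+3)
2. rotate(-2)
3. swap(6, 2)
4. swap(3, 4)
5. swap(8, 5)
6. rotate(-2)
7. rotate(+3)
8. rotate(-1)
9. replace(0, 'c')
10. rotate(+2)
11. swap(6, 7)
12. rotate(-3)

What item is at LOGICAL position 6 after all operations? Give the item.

After op 1 (rotate(+3)): offset=3, physical=[A,B,C,D,E,F,G,H,I], logical=[D,E,F,G,H,I,A,B,C]
After op 2 (rotate(-2)): offset=1, physical=[A,B,C,D,E,F,G,H,I], logical=[B,C,D,E,F,G,H,I,A]
After op 3 (swap(6, 2)): offset=1, physical=[A,B,C,H,E,F,G,D,I], logical=[B,C,H,E,F,G,D,I,A]
After op 4 (swap(3, 4)): offset=1, physical=[A,B,C,H,F,E,G,D,I], logical=[B,C,H,F,E,G,D,I,A]
After op 5 (swap(8, 5)): offset=1, physical=[G,B,C,H,F,E,A,D,I], logical=[B,C,H,F,E,A,D,I,G]
After op 6 (rotate(-2)): offset=8, physical=[G,B,C,H,F,E,A,D,I], logical=[I,G,B,C,H,F,E,A,D]
After op 7 (rotate(+3)): offset=2, physical=[G,B,C,H,F,E,A,D,I], logical=[C,H,F,E,A,D,I,G,B]
After op 8 (rotate(-1)): offset=1, physical=[G,B,C,H,F,E,A,D,I], logical=[B,C,H,F,E,A,D,I,G]
After op 9 (replace(0, 'c')): offset=1, physical=[G,c,C,H,F,E,A,D,I], logical=[c,C,H,F,E,A,D,I,G]
After op 10 (rotate(+2)): offset=3, physical=[G,c,C,H,F,E,A,D,I], logical=[H,F,E,A,D,I,G,c,C]
After op 11 (swap(6, 7)): offset=3, physical=[c,G,C,H,F,E,A,D,I], logical=[H,F,E,A,D,I,c,G,C]
After op 12 (rotate(-3)): offset=0, physical=[c,G,C,H,F,E,A,D,I], logical=[c,G,C,H,F,E,A,D,I]

Answer: A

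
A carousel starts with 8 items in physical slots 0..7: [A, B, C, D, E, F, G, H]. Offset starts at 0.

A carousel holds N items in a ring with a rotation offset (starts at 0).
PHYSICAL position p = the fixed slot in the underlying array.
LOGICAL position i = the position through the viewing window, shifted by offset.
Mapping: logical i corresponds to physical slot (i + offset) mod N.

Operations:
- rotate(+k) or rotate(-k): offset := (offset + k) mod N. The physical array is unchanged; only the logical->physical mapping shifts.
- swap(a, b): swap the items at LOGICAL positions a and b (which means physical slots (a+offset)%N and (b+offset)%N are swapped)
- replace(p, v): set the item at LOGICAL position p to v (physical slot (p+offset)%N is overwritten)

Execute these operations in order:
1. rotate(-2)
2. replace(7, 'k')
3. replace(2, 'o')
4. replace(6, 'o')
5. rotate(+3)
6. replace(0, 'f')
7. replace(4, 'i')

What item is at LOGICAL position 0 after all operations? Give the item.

Answer: f

Derivation:
After op 1 (rotate(-2)): offset=6, physical=[A,B,C,D,E,F,G,H], logical=[G,H,A,B,C,D,E,F]
After op 2 (replace(7, 'k')): offset=6, physical=[A,B,C,D,E,k,G,H], logical=[G,H,A,B,C,D,E,k]
After op 3 (replace(2, 'o')): offset=6, physical=[o,B,C,D,E,k,G,H], logical=[G,H,o,B,C,D,E,k]
After op 4 (replace(6, 'o')): offset=6, physical=[o,B,C,D,o,k,G,H], logical=[G,H,o,B,C,D,o,k]
After op 5 (rotate(+3)): offset=1, physical=[o,B,C,D,o,k,G,H], logical=[B,C,D,o,k,G,H,o]
After op 6 (replace(0, 'f')): offset=1, physical=[o,f,C,D,o,k,G,H], logical=[f,C,D,o,k,G,H,o]
After op 7 (replace(4, 'i')): offset=1, physical=[o,f,C,D,o,i,G,H], logical=[f,C,D,o,i,G,H,o]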